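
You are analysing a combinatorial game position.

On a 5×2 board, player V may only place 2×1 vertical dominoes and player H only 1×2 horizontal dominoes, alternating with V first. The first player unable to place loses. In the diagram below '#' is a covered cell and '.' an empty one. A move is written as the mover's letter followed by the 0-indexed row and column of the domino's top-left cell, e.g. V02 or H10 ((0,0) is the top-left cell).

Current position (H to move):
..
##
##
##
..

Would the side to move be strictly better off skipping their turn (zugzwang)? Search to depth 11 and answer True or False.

p1 H@[../##/##/##/..]: H00[##/##/##/##/..]+1* H40[../##/##/##/##]+1
p2 V@[##/##/##/##/..] terminal -1; root [../##/##/##/..] d11
if H skipped the turn, V would face:
~ p1 V@[../##/##/##/..] terminal -1; root [../##/##/##/..] d11
compare (H): move=+1 vs pass=+1

zugzwang(../##/##/##/.., H) = False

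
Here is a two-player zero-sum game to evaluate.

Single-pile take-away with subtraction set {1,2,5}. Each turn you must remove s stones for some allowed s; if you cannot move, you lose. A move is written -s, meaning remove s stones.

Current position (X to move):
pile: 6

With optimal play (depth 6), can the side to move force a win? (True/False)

ply 1, X at 6 | -1=-1→5*; -2=-1→4; -5=-1→1
ply 2, O at 5 | -1=-1→4; -2=+1→3*; -5=+1→0
ply 3, X at 3 | -1=-1→2*; -2=-1→1
ply 4, O at 2 | -1=-1→1; -2=+1→0*
ply 5: 0 is terminal -1 (X); from 6 depth 6

X winning at [6]: False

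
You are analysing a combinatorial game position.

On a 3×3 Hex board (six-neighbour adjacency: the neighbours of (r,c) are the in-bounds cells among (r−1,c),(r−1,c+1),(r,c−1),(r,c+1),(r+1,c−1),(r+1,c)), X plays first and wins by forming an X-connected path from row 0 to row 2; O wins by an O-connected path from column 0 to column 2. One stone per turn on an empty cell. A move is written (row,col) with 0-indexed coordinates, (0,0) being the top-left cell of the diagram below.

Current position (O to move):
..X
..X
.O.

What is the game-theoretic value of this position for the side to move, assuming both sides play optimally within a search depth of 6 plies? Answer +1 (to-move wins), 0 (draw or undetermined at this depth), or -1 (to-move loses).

p1 O@[..X/..X/.O.]: (0,0)[O.X/..X/.O.]-1* (0,1)[.OX/..X/.O.]-1 (1,0)[..X/O.X/.O.]-1 (1,1)[..X/.OX/.O.]-1 (2,0)[..X/..X/OO.]-1 (2,2)[..X/..X/.OO]-1
p2 X@[O.X/..X/.O.]: (0,1)[OXX/..X/.O.]+1* (1,0)[O.X/X.X/.O.]+1 (1,1)[O.X/.XX/.O.]+1 (2,0)[O.X/..X/XO.]+1 (2,2)[O.X/..X/.OX]+1
p3 O@[OXX/..X/.O.]: (1,0)[OXX/O.X/.O.]-1* (1,1)[OXX/.OX/.O.]-1 (2,0)[OXX/..X/OO.]-1 (2,2)[OXX/..X/.OO]-1
p4 X@[OXX/O.X/.O.]: (1,1)[OXX/OXX/.O.]+1* (2,0)[OXX/O.X/XO.]+1 (2,2)[OXX/O.X/.OX]+1
p5 O@[OXX/OXX/.O.]: (2,0)[OXX/OXX/OO.]-1* (2,2)[OXX/OXX/.OO]-1
p6 X@[OXX/OXX/OO.]: (2,2)[OXX/OXX/OOX]+1*
p7 O@[OXX/OXX/OOX] terminal -1; root [..X/..X/.O.] d6

value(..X/..X/.O., O) = -1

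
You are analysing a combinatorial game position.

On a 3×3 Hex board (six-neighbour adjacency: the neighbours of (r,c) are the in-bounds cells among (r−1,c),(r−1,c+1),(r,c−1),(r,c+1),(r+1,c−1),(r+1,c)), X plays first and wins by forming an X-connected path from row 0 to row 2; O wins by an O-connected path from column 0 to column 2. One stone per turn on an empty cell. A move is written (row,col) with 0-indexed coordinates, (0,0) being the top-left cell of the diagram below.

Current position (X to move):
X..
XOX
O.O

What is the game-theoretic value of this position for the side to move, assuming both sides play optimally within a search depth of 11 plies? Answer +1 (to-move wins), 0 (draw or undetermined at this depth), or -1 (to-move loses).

value(X../XOX/O.O, X) = -1

[X../XOX/O.O] X move#1: (0,1):-1/XX./XOX/O.O*, (0,2):-1/X.X/XOX/O.O, (2,1):-1/X../XOX/OXO
[XX./XOX/O.O] O move#2: (0,2):+1/XXO/XOX/O.O*, (2,1):+1/XX./XOX/OOO
[XXO/XOX/O.O] end (terminal -1, X#3); searched X../XOX/O.O to 11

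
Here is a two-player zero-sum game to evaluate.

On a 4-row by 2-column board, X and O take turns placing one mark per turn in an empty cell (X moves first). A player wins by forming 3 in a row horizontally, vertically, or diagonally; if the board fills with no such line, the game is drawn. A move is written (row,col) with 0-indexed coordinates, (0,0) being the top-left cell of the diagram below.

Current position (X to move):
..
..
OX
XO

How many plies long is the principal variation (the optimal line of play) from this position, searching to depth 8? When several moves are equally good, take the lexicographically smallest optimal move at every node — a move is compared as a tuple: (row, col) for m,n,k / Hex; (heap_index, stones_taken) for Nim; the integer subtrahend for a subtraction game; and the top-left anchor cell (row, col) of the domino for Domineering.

ply 1, X at ../../OX/XO | (0,0)=+0→X./../OX/XO*; (0,1)=+0→.X/../OX/XO; (1,0)=+0→../X./OX/XO; (1,1)=+0→../.X/OX/XO
ply 2, O at X./../OX/XO | (0,1)=+0→XO/../OX/XO*; (1,0)=+0→X./O./OX/XO; (1,1)=+0→X./.O/OX/XO
ply 3, X at XO/../OX/XO | (1,0)=+0→XO/X./OX/XO*; (1,1)=+0→XO/.X/OX/XO
ply 4, O at XO/X./OX/XO | (1,1)=+0→XO/XO/OX/XO*
ply 5: XO/XO/OX/XO is terminal +0 (X); from ../../OX/XO depth 8

PV length from [../../OX/XO]: 4 plies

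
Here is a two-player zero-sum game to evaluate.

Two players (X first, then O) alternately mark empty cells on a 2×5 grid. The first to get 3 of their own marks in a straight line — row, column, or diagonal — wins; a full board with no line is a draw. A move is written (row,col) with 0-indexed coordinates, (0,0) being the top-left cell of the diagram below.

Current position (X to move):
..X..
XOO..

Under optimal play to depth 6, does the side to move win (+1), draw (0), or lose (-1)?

p1 X@[..X../XOO..]: (0,0)[X.X../XOO..]-1 (0,1)[.XX../XOO..]-1 (0,3)[..XX./XOO..]-1 (0,4)[..X.X/XOO..]-1 (1,3)[..X../XOOX.]+0* (1,4)[..X../XOO.X]-1
p2 O@[..X../XOOX.]: (0,0)[O.X../XOOX.]-1 (0,1)[.OX../XOOX.]+0* (0,3)[..XO./XOOX.]+0 (0,4)[..X.O/XOOX.]-1 (1,4)[..X../XOOXO]-1
p3 X@[.OX../XOOX.]: (0,0)[XOX../XOOX.]+0* (0,3)[.OXX./XOOX.]+0 (0,4)[.OX.X/XOOX.]+0 (1,4)[.OX../XOOXX]+0
p4 O@[XOX../XOOX.]: (0,3)[XOXO./XOOX.]+0* (0,4)[XOX.O/XOOX.]+0 (1,4)[XOX../XOOXO]+0
p5 X@[XOXO./XOOX.]: (0,4)[XOXOX/XOOX.]+0* (1,4)[XOXO./XOOXX]+0
p6 O@[XOXOX/XOOX.]: (1,4)[XOXOX/XOOXO]+0*
p7 X@[XOXOX/XOOXO] terminal +0; root [..X../XOO..] d6

value(..X../XOO.., X) = 0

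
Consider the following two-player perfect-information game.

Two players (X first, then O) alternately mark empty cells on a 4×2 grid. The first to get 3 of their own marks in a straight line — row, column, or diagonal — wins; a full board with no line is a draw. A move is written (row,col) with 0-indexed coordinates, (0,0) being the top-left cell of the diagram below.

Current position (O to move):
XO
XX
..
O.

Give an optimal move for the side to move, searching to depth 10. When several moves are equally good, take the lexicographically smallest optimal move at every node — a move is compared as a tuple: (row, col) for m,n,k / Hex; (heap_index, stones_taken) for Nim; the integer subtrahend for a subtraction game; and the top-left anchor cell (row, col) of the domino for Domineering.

[XO/XX/../O.] O move#1: (2,0):+0/XO/XX/O./O.*, (2,1):-1/XO/XX/.O/O., (3,1):-1/XO/XX/../OO
[XO/XX/O./O.] X move#2: (2,1):+0/XO/XX/OX/O.*, (3,1):+0/XO/XX/O./OX
[XO/XX/OX/O.] O move#3: (3,1):+0/XO/XX/OX/OO*
[XO/XX/OX/OO] end (terminal +0, X#4); searched XO/XX/../O. to 10

O's best at [XO/XX/../O.]: (2,0)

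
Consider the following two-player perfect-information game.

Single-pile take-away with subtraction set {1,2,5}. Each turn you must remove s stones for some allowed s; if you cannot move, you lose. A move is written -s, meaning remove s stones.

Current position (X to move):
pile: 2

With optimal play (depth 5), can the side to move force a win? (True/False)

X winning at [2]: True

ply 1, X at 2 | -1=-1→1; -2=+1→0*
ply 2: 0 is terminal -1 (O); from 2 depth 5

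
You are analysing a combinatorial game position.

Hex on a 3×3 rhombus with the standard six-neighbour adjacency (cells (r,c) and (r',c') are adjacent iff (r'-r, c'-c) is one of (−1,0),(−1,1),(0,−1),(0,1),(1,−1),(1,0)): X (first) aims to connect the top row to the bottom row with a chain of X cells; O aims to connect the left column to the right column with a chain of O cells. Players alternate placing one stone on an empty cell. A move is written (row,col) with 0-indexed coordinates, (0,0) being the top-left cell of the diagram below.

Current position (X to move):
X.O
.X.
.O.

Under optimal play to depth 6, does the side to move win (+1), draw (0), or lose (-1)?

value(X.O/.X./.O., X) = +1

[X.O/.X./.O.] X move#1: (0,1):-1/XXO/.X./.O., (1,0):-1/X.O/XX./.O., (1,2):+1/X.O/.XX/.O.*, (2,0):+1/X.O/.X./XO., (2,2):+1/X.O/.X./.OX
[X.O/.XX/.O.] O move#2: (0,1):-1/XOO/.XX/.O.*, (1,0):-1/X.O/OXX/.O., (2,0):-1/X.O/.XX/OO., (2,2):-1/X.O/.XX/.OO
[XOO/.XX/.O.] X move#3: (1,0):+1/XOO/XXX/.O.*, (2,0):-1/XOO/.XX/XO., (2,2):-1/XOO/.XX/.OX
[XOO/XXX/.O.] O move#4: (2,0):-1/XOO/XXX/OO.*, (2,2):-1/XOO/XXX/.OO
[XOO/XXX/OO.] X move#5: (2,2):+1/XOO/XXX/OOX*
[XOO/XXX/OOX] end (terminal -1, O#6); searched X.O/.X./.O. to 6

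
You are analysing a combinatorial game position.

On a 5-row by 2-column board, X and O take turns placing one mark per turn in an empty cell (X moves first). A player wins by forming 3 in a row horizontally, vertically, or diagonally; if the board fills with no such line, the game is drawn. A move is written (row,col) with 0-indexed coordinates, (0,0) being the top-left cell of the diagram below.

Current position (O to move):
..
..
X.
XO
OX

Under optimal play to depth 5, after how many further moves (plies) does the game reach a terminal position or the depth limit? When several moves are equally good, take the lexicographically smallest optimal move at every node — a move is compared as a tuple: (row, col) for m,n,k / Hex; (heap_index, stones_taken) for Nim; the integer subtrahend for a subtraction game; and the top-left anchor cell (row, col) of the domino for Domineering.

PV length from [../../X./XO/OX]: 5 plies

ply 1, O at ../../X./XO/OX | (0,0)=-1→O./../X./XO/OX; (0,1)=-1→.O/../X./XO/OX; (1,0)=+0→../O./X./XO/OX*; (1,1)=-1→../.O/X./XO/OX; (2,1)=-1→../../XO/XO/OX
ply 2, X at ../O./X./XO/OX | (0,0)=+0→X./O./X./XO/OX*; (0,1)=+0→.X/O./X./XO/OX; (1,1)=+0→../OX/X./XO/OX; (2,1)=+0→../O./XX/XO/OX
ply 3, O at X./O./X./XO/OX | (0,1)=+0→XO/O./X./XO/OX*; (1,1)=+0→X./OO/X./XO/OX; (2,1)=+0→X./O./XO/XO/OX
ply 4, X at XO/O./X./XO/OX | (1,1)=+0→XO/OX/X./XO/OX*; (2,1)=+0→XO/O./XX/XO/OX
ply 5, O at XO/OX/X./XO/OX | (2,1)=+0→XO/OX/XO/XO/OX*
ply 6: XO/OX/XO/XO/OX is terminal +0 (X); from ../../X./XO/OX depth 5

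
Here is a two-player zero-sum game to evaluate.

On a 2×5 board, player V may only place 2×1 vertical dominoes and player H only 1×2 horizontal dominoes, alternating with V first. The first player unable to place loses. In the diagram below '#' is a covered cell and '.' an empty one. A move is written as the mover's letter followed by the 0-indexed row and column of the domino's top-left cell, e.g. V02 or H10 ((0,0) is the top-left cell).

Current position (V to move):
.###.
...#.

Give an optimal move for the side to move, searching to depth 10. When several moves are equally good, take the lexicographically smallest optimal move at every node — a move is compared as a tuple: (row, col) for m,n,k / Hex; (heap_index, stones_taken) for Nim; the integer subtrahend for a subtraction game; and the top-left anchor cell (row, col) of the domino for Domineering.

ply 1, V at .###./...#. | V00=+1→####./#..#.*; V04=-1→.####/...##
ply 2, H at ####./#..#. | H11=-1→####./####.*
ply 3, V at ####./####. | V04=+1→#####/#####*
ply 4: #####/##### is terminal -1 (H); from .###./...#. depth 10

V's best at [.###./...#.]: V00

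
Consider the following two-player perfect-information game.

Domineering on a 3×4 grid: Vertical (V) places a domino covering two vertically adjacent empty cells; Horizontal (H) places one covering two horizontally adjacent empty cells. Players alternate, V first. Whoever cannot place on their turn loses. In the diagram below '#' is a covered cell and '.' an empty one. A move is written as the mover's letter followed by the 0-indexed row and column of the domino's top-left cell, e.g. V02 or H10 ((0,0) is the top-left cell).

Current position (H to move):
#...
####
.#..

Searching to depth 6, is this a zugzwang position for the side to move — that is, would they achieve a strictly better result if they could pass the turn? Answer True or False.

zugzwang(#.../####/.#.., H) = False

[#.../####/.#..] H move#1: H01:+1/###./####/.#..*, H02:+1/#.##/####/.#.., H22:+1/#.../####/.###
[###./####/.#..] end (terminal -1, V#2); searched #.../####/.#.. to 6
suppose H passes — search the same position with V to move:
pass> [#.../####/.#..] end (terminal -1, V#1); searched #.../####/.#.. to 6
for H: play +1, pass +1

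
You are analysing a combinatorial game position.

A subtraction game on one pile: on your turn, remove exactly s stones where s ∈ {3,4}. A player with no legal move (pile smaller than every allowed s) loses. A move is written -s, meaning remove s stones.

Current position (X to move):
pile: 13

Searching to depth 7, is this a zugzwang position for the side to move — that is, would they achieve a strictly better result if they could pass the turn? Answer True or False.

[13] X move#1: -3:-1/10, -4:+1/9*
[9] O move#2: -3:-1/6*, -4:-1/5
[6] X move#3: -3:-1/3, -4:+1/2*
[2] end (terminal -1, O#4); searched 13 to 7
suppose X passes — search the same position with O to move:
pass> [13] O move#1: -3:-1/10, -4:+1/9*
pass> [9] X move#2: -3:-1/6*, -4:-1/5
pass> [6] O move#3: -3:-1/3, -4:+1/2*
pass> [2] end (terminal -1, X#4); searched 13 to 7
for X: play +1, pass -1

zugzwang(13, X) = False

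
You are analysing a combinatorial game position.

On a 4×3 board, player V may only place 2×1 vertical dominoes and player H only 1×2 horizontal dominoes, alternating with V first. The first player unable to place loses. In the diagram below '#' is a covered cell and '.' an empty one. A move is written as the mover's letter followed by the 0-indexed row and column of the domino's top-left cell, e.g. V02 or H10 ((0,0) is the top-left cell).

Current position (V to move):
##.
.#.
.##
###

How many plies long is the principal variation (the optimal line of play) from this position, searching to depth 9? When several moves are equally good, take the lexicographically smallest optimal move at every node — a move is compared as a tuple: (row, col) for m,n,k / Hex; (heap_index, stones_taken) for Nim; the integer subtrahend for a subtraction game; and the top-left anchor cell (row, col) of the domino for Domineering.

PV length from [##./.#./.##/###]: 1 ply

p1 V@[##./.#./.##/###]: V02[###/.##/.##/###]+1* V10[##./##./###/###]+1
p2 H@[###/.##/.##/###] terminal -1; root [##./.#./.##/###] d9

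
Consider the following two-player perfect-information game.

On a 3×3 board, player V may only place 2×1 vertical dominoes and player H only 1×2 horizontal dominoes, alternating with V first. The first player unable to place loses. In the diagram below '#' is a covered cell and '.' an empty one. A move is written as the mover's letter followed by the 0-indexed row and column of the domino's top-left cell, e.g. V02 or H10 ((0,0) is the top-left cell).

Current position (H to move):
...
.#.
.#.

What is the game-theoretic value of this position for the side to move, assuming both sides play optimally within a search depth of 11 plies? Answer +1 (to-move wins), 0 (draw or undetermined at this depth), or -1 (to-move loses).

value(.../.#./.#., H) = -1

p1 H@[.../.#./.#.]: H00[##./.#./.#.]-1* H01[.##/.#./.#.]-1
p2 V@[##./.#./.#.]: V02[###/.##/.#.]+1* V10[##./##./##.]+1 V12[##./.##/.##]+1
p3 H@[###/.##/.#.] terminal -1; root [.../.#./.#.] d11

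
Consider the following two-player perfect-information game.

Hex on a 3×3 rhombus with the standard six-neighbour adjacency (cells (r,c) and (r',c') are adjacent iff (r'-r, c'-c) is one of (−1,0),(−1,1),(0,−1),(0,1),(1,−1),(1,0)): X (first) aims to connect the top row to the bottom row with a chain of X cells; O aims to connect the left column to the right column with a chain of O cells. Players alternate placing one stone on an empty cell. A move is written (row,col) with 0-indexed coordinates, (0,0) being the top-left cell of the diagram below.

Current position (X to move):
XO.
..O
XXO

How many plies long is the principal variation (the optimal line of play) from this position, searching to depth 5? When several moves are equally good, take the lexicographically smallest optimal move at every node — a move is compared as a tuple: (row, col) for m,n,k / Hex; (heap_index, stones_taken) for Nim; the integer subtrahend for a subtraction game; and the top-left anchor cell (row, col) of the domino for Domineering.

ply 1, X at XO./..O/XXO | (0,2)=+1→XOX/..O/XXO*; (1,0)=+1→XO./X.O/XXO; (1,1)=+1→XO./.XO/XXO
ply 2, O at XOX/..O/XXO | (1,0)=-1→XOX/O.O/XXO*; (1,1)=-1→XOX/.OO/XXO
ply 3, X at XOX/O.O/XXO | (1,1)=+1→XOX/OXO/XXO*
ply 4: XOX/OXO/XXO is terminal -1 (O); from XO./..O/XXO depth 5

PV length from [XO./..O/XXO]: 3 plies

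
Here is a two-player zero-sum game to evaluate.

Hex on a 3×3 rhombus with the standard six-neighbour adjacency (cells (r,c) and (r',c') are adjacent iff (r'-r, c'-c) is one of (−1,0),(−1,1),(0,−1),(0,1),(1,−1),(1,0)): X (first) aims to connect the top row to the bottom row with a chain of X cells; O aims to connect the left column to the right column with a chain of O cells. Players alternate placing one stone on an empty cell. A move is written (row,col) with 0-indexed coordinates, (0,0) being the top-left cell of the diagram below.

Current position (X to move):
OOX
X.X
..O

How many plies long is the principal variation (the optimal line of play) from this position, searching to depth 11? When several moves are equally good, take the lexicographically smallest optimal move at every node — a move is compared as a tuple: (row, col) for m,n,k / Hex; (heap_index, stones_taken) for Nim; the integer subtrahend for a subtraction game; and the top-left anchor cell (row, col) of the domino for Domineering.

p1 X@[OOX/X.X/..O]: (1,1)[OOX/XXX/..O]+1* (2,0)[OOX/X.X/X.O]+1 (2,1)[OOX/X.X/.XO]+1
p2 O@[OOX/XXX/..O]: (2,0)[OOX/XXX/O.O]-1* (2,1)[OOX/XXX/.OO]-1
p3 X@[OOX/XXX/O.O]: (2,1)[OOX/XXX/OXO]+1*
p4 O@[OOX/XXX/OXO] terminal -1; root [OOX/X.X/..O] d11

PV length from [OOX/X.X/..O]: 3 plies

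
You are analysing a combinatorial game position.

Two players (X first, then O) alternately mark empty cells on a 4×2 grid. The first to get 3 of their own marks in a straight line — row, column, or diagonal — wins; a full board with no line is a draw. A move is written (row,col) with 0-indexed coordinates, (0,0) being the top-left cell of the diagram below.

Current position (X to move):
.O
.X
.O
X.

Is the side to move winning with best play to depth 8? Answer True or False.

ply 1, X at .O/.X/.O/X. | (0,0)=+0→XO/.X/.O/X.*; (1,0)=+0→.O/XX/.O/X.; (2,0)=+0→.O/.X/XO/X.; (3,1)=+0→.O/.X/.O/XX
ply 2, O at XO/.X/.O/X. | (1,0)=+0→XO/OX/.O/X.*; (2,0)=+0→XO/.X/OO/X.; (3,1)=+0→XO/.X/.O/XO
ply 3, X at XO/OX/.O/X. | (2,0)=+0→XO/OX/XO/X.*; (3,1)=+0→XO/OX/.O/XX
ply 4, O at XO/OX/XO/X. | (3,1)=+0→XO/OX/XO/XO*
ply 5: XO/OX/XO/XO is terminal +0 (X); from .O/.X/.O/X. depth 8

X winning at [.O/.X/.O/X.]: False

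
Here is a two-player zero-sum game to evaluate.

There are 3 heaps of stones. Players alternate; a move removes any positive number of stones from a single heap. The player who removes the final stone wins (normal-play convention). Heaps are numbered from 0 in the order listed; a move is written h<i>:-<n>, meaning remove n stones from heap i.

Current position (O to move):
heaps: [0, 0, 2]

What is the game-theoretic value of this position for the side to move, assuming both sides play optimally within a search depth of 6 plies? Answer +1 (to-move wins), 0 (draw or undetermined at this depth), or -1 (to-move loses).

ply 1, O at (0,0,2) | h2:-1=-1→(0,0,1); h2:-2=+1→(0,0,0)*
ply 2: (0,0,0) is terminal -1 (X); from (0,0,2) depth 6

value((0,0,2), O) = +1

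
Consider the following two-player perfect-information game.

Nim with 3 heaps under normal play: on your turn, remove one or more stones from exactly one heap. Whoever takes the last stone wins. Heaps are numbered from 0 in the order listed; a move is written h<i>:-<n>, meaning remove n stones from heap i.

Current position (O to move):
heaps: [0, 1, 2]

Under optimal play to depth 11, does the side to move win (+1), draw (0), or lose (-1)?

[(0,1,2)] O move#1: h1:-1:-1/(0,0,2), h2:-1:+1/(0,1,1)*, h2:-2:-1/(0,1,0)
[(0,1,1)] X move#2: h1:-1:-1/(0,0,1)*, h2:-1:-1/(0,1,0)
[(0,0,1)] O move#3: h2:-1:+1/(0,0,0)*
[(0,0,0)] end (terminal -1, X#4); searched (0,1,2) to 11

value((0,1,2), O) = +1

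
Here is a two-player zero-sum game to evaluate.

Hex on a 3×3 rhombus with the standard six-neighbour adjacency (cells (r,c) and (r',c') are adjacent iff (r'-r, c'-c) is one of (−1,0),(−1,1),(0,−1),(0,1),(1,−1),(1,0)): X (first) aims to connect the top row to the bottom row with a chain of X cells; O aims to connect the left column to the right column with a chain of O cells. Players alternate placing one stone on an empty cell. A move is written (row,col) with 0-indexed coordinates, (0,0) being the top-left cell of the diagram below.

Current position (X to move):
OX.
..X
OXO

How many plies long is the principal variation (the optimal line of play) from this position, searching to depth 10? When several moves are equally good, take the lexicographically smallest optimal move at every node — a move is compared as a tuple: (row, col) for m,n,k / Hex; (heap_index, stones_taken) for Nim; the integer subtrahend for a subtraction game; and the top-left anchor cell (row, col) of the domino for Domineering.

PV length from [OX./..X/OXO]: 1 ply

ply 1, X at OX./..X/OXO | (0,2)=+1→OXX/..X/OXO*; (1,0)=+1→OX./X.X/OXO; (1,1)=+1→OX./.XX/OXO
ply 2: OXX/..X/OXO is terminal -1 (O); from OX./..X/OXO depth 10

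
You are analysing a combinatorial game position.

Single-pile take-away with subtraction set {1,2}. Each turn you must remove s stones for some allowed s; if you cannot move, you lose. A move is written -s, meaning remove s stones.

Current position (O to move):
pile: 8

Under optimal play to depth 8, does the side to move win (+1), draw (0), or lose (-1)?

value(8, O) = +1

[8] O move#1: -1:-1/7, -2:+1/6*
[6] X move#2: -1:-1/5*, -2:-1/4
[5] O move#3: -1:-1/4, -2:+1/3*
[3] X move#4: -1:-1/2*, -2:-1/1
[2] O move#5: -1:-1/1, -2:+1/0*
[0] end (terminal -1, X#6); searched 8 to 8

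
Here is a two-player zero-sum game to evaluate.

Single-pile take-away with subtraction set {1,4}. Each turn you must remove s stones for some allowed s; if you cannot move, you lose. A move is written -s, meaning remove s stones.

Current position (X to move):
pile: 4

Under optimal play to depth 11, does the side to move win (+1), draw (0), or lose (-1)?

[4] X move#1: -1:-1/3, -4:+1/0*
[0] end (terminal -1, O#2); searched 4 to 11

value(4, X) = +1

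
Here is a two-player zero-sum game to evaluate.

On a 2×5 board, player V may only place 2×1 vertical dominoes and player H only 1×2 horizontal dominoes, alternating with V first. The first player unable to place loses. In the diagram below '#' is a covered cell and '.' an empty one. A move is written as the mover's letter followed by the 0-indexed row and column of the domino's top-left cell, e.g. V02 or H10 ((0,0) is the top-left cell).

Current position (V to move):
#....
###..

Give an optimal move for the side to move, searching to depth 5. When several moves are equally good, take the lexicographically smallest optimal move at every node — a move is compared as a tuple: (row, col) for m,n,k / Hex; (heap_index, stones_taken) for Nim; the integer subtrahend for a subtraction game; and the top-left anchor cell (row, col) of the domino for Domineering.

V's best at [#..../###..]: V03

p1 V@[#..../###..]: V03[#..#./####.]+1* V04[#...#/###.#]-1
p2 H@[#..#./####.]: H01[####./####.]-1*
p3 V@[####./####.]: V04[#####/#####]+1*
p4 H@[#####/#####] terminal -1; root [#..../###..] d5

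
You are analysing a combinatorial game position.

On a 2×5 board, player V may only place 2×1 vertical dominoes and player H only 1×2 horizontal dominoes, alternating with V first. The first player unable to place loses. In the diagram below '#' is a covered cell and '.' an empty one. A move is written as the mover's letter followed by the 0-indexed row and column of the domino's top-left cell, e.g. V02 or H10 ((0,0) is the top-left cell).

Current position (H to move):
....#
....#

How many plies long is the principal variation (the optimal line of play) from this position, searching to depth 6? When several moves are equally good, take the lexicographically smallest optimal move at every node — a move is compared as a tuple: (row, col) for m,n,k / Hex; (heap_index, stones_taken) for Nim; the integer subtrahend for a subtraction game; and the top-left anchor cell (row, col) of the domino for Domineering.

p1 H@[....#/....#]: H00[##..#/....#]-1 H01[.##.#/....#]+1* H02[..###/....#]-1 H10[....#/##..#]-1 H11[....#/.##.#]+1 H12[....#/..###]-1
p2 V@[.##.#/....#]: V00[###.#/#...#]-1* V03[.####/...##]-1
p3 H@[###.#/#...#]: H11[###.#/###.#]-1 H12[###.#/#.###]+1*
p4 V@[###.#/#.###] terminal -1; root [....#/....#] d6

PV length from [....#/....#]: 3 plies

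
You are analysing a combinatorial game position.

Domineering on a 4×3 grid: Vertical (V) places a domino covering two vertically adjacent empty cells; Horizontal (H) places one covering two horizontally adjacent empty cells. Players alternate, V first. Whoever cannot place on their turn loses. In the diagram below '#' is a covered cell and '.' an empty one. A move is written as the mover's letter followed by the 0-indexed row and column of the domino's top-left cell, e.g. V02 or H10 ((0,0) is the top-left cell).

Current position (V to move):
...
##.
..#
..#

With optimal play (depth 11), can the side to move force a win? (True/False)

p1 V@[.../##./..#/..#]: V02[..#/###/..#/..#]-1 V20[.../##./#.#/#.#]+1* V21[.../##./.##/.##]+1
p2 H@[.../##./#.#/#.#]: H00[##./##./#.#/#.#]-1* H01[.##/##./#.#/#.#]-1
p3 V@[##./##./#.#/#.#]: V02[###/###/#.#/#.#]+1* V21[##./##./###/###]+1
p4 H@[###/###/#.#/#.#] terminal -1; root [.../##./..#/..#] d11

V winning at [.../##./..#/..#]: True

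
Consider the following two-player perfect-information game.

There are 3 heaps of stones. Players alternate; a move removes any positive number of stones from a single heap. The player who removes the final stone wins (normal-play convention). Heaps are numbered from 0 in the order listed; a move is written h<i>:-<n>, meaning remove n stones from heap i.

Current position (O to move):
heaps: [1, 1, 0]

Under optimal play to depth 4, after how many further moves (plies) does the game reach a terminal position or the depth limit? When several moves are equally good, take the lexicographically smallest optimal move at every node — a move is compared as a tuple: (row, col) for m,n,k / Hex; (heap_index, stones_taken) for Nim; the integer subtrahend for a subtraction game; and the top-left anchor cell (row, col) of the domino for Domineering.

[(1,1,0)] O move#1: h0:-1:-1/(0,1,0)*, h1:-1:-1/(1,0,0)
[(0,1,0)] X move#2: h1:-1:+1/(0,0,0)*
[(0,0,0)] end (terminal -1, O#3); searched (1,1,0) to 4

PV length from [(1,1,0)]: 2 plies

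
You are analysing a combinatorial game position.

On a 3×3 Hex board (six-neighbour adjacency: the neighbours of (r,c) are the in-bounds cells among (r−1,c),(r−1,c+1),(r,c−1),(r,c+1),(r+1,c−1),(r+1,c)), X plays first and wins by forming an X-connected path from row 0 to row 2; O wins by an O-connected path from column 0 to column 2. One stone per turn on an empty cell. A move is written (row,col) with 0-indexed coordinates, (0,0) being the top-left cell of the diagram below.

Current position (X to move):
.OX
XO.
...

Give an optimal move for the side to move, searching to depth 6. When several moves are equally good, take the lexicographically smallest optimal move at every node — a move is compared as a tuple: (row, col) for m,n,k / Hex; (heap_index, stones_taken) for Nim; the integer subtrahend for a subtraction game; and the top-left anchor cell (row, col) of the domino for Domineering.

X's best at [.OX/XO./...]: (0,0)

p1 X@[.OX/XO./...]: (0,0)[XOX/XO./...]+1* (1,2)[.OX/XOX/...]+1 (2,0)[.OX/XO./X..]+1 (2,1)[.OX/XO./.X.]-1 (2,2)[.OX/XO./..X]-1
p2 O@[XOX/XO./...]: (1,2)[XOX/XOO/...]-1* (2,0)[XOX/XO./O..]-1 (2,1)[XOX/XO./.O.]-1 (2,2)[XOX/XO./..O]-1
p3 X@[XOX/XOO/...]: (2,0)[XOX/XOO/X..]+1* (2,1)[XOX/XOO/.X.]-1 (2,2)[XOX/XOO/..X]-1
p4 O@[XOX/XOO/X..] terminal -1; root [.OX/XO./...] d6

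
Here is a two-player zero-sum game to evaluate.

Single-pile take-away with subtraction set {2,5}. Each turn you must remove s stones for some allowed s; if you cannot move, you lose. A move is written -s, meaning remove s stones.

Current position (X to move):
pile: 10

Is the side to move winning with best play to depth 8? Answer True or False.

ply 1, X at 10 | -2=+1→8*; -5=-1→5
ply 2, O at 8 | -2=-1→6*; -5=-1→3
ply 3, X at 6 | -2=+1→4*; -5=+1→1
ply 4, O at 4 | -2=-1→2*
ply 5, X at 2 | -2=+1→0*
ply 6: 0 is terminal -1 (O); from 10 depth 8

X winning at [10]: True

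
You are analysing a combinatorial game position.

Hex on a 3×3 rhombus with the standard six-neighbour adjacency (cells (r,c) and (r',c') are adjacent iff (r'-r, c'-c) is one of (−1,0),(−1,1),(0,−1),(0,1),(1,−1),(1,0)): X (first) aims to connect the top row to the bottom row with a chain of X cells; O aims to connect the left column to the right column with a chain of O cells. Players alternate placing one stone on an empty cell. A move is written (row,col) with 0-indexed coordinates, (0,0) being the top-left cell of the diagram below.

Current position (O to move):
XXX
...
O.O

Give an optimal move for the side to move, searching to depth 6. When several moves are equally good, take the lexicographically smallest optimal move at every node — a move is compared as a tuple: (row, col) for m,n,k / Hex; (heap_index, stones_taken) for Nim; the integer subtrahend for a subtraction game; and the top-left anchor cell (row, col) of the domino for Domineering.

ply 1, O at XXX/.../O.O | (1,0)=-1→XXX/O../O.O; (1,1)=+1→XXX/.O./O.O*; (1,2)=+1→XXX/..O/O.O; (2,1)=+1→XXX/.../OOO
ply 2, X at XXX/.O./O.O | (1,0)=-1→XXX/XO./O.O*; (1,2)=-1→XXX/.OX/O.O; (2,1)=-1→XXX/.O./OXO
ply 3, O at XXX/XO./O.O | (1,2)=+1→XXX/XOO/O.O*; (2,1)=+1→XXX/XO./OOO
ply 4: XXX/XOO/O.O is terminal -1 (X); from XXX/.../O.O depth 6

O's best at [XXX/.../O.O]: (1,1)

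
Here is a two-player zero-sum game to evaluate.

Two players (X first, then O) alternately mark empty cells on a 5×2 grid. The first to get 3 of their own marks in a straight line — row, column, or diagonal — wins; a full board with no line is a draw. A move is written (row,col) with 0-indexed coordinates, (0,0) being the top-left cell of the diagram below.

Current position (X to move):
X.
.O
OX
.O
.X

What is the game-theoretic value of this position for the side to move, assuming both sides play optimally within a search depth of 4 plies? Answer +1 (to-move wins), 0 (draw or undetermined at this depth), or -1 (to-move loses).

value(X./.O/OX/.O/.X, X) = 0

[X./.O/OX/.O/.X] X move#1: (0,1):-1/XX/.O/OX/.O/.X, (1,0):+0/X./XO/OX/.O/.X*, (3,0):+0/X./.O/OX/XO/.X, (4,0):+0/X./.O/OX/.O/XX
[X./XO/OX/.O/.X] O move#2: (0,1):+0/XO/XO/OX/.O/.X*, (3,0):+0/X./XO/OX/OO/.X, (4,0):+0/X./XO/OX/.O/OX
[XO/XO/OX/.O/.X] X move#3: (3,0):+0/XO/XO/OX/XO/.X*, (4,0):+0/XO/XO/OX/.O/XX
[XO/XO/OX/XO/.X] O move#4: (4,0):+0/XO/XO/OX/XO/OX*
[XO/XO/OX/XO/OX] end (terminal +0, X#5); searched X./.O/OX/.O/.X to 4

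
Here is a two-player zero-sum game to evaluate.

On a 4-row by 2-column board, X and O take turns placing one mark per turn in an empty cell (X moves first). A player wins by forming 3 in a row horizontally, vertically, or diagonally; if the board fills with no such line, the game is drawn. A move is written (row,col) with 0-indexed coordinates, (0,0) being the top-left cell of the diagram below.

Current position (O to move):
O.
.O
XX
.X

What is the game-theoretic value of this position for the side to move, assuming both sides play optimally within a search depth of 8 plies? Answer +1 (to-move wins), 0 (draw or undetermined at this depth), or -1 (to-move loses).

[O./.O/XX/.X] O move#1: (0,1):+0/OO/.O/XX/.X*, (1,0):+0/O./OO/XX/.X, (3,0):+0/O./.O/XX/OX
[OO/.O/XX/.X] X move#2: (1,0):+0/OO/XO/XX/.X*, (3,0):+0/OO/.O/XX/XX
[OO/XO/XX/.X] O move#3: (3,0):+0/OO/XO/XX/OX*
[OO/XO/XX/OX] end (terminal +0, X#4); searched O./.O/XX/.X to 8

value(O./.O/XX/.X, O) = 0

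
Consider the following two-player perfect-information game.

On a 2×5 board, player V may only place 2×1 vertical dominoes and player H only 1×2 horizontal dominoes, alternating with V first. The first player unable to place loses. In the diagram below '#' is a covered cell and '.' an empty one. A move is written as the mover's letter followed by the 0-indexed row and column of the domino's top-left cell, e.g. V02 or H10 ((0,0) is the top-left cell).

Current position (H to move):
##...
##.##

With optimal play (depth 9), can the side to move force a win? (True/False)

H winning at [##.../##.##]: True

p1 H@[##.../##.##]: H02[####./##.##]+1* H03[##.##/##.##]-1
p2 V@[####./##.##] terminal -1; root [##.../##.##] d9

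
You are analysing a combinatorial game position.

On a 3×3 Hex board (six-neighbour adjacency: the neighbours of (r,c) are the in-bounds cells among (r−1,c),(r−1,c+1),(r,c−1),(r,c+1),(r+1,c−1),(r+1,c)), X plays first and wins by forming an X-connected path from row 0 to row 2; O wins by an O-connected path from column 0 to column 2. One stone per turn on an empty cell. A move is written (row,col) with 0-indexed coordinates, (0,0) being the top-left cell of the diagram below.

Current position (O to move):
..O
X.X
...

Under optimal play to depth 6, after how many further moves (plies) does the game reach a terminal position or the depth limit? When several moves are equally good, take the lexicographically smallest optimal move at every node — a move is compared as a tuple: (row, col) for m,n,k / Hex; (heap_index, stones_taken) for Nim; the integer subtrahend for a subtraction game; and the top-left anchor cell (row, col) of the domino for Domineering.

ply 1, O at ..O/X.X/... | (0,0)=-1→O.O/X.X/...*; (0,1)=-1→.OO/X.X/...; (1,1)=-1→..O/XOX/...; (2,0)=-1→..O/X.X/O..; (2,1)=-1→..O/X.X/.O.; (2,2)=-1→..O/X.X/..O
ply 2, X at O.O/X.X/... | (0,1)=+1→OXO/X.X/...*; (1,1)=-1→O.O/XXX/...; (2,0)=-1→O.O/X.X/X..; (2,1)=-1→O.O/X.X/.X.; (2,2)=-1→O.O/X.X/..X
ply 3, O at OXO/X.X/... | (1,1)=-1→OXO/XOX/...*; (2,0)=-1→OXO/X.X/O..; (2,1)=-1→OXO/X.X/.O.; (2,2)=-1→OXO/X.X/..O
ply 4, X at OXO/XOX/... | (2,0)=+1→OXO/XOX/X..*; (2,1)=-1→OXO/XOX/.X.; (2,2)=-1→OXO/XOX/..X
ply 5: OXO/XOX/X.. is terminal -1 (O); from ..O/X.X/... depth 6

PV length from [..O/X.X/...]: 4 plies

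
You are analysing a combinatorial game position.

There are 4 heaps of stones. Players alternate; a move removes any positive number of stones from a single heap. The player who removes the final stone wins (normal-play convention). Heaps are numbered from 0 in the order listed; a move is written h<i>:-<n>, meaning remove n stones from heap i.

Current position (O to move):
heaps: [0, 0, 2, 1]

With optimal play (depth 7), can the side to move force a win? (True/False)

ply 1, O at (0,0,2,1) | h2:-1=+1→(0,0,1,1)*; h2:-2=-1→(0,0,0,1); h3:-1=-1→(0,0,2,0)
ply 2, X at (0,0,1,1) | h2:-1=-1→(0,0,0,1)*; h3:-1=-1→(0,0,1,0)
ply 3, O at (0,0,0,1) | h3:-1=+1→(0,0,0,0)*
ply 4: (0,0,0,0) is terminal -1 (X); from (0,0,2,1) depth 7

O winning at [(0,0,2,1)]: True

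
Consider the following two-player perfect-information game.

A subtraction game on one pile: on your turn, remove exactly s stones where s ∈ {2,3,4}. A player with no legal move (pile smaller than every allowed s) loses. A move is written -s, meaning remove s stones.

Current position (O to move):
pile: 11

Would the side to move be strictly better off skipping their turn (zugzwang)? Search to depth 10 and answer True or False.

ply 1, O at 11 | -2=-1→9; -3=-1→8; -4=+1→7*
ply 2, X at 7 | -2=-1→5*; -3=-1→4; -4=-1→3
ply 3, O at 5 | -2=-1→3; -3=-1→2; -4=+1→1*
ply 4: 1 is terminal -1 (X); from 11 depth 10
if O skipped the turn, X would face:
~ ply 1, X at 11 | -2=-1→9; -3=-1→8; -4=+1→7*
~ ply 2, O at 7 | -2=-1→5*; -3=-1→4; -4=-1→3
~ ply 3, X at 5 | -2=-1→3; -3=-1→2; -4=+1→1*
~ ply 4: 1 is terminal -1 (O); from 11 depth 10
compare (O): move=+1 vs pass=-1

zugzwang(11, O) = False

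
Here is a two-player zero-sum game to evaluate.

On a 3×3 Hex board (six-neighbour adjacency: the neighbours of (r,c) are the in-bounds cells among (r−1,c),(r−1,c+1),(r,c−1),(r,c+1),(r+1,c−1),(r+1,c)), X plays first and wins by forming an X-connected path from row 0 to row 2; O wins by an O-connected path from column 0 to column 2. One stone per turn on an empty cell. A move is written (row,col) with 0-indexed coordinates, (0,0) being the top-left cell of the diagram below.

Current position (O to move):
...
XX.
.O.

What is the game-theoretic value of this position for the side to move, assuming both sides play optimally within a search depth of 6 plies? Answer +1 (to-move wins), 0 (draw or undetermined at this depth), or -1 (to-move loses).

p1 O@[.../XX./.O.]: (0,0)[O../XX./.O.]-1 (0,1)[.O./XX./.O.]-1 (0,2)[..O/XX./.O.]-1 (1,2)[.../XXO/.O.]-1 (2,0)[.../XX./OO.]+1* (2,2)[.../XX./.OO]-1
p2 X@[.../XX./OO.]: (0,0)[X../XX./OO.]-1* (0,1)[.X./XX./OO.]-1 (0,2)[..X/XX./OO.]-1 (1,2)[.../XXX/OO.]-1 (2,2)[.../XX./OOX]-1
p3 O@[X../XX./OO.]: (0,1)[XO./XX./OO.]+1* (0,2)[X.O/XX./OO.]+1 (1,2)[X../XXO/OO.]+1 (2,2)[X../XX./OOO]+1
p4 X@[XO./XX./OO.]: (0,2)[XOX/XX./OO.]-1* (1,2)[XO./XXX/OO.]-1 (2,2)[XO./XX./OOX]-1
p5 O@[XOX/XX./OO.]: (1,2)[XOX/XXO/OO.]+1* (2,2)[XOX/XX./OOO]+1
p6 X@[XOX/XXO/OO.] terminal -1; root [.../XX./.O.] d6

value(.../XX./.O., O) = +1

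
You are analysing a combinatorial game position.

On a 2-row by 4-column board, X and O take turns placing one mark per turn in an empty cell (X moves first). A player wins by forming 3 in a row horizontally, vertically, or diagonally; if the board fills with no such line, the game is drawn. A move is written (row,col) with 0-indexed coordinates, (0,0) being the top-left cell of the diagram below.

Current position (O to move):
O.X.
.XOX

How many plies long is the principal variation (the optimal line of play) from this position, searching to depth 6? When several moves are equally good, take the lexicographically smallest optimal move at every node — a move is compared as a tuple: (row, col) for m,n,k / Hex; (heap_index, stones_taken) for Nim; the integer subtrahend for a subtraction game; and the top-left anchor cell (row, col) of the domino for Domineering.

ply 1, O at O.X./.XOX | (0,1)=+0→OOX./.XOX*; (0,3)=+0→O.XO/.XOX; (1,0)=+0→O.X./OXOX
ply 2, X at OOX./.XOX | (0,3)=+0→OOXX/.XOX*; (1,0)=+0→OOX./XXOX
ply 3, O at OOXX/.XOX | (1,0)=+0→OOXX/OXOX*
ply 4: OOXX/OXOX is terminal +0 (X); from O.X./.XOX depth 6

PV length from [O.X./.XOX]: 3 plies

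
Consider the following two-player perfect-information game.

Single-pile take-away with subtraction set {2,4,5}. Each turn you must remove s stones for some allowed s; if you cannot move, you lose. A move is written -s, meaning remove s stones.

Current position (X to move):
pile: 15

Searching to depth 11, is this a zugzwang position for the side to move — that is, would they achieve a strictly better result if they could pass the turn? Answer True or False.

zugzwang(15, X) = True

[15] X move#1: -2:-1/13*, -4:-1/11, -5:-1/10
[13] O move#2: -2:-1/11, -4:-1/9, -5:+1/8*
[8] X move#3: -2:-1/6*, -4:-1/4, -5:-1/3
[6] O move#4: -2:-1/4, -4:-1/2, -5:+1/1*
[1] end (terminal -1, X#5); searched 15 to 11
suppose X passes — search the same position with O to move:
pass> [15] O move#1: -2:-1/13*, -4:-1/11, -5:-1/10
pass> [13] X move#2: -2:-1/11, -4:-1/9, -5:+1/8*
pass> [8] O move#3: -2:-1/6*, -4:-1/4, -5:-1/3
pass> [6] X move#4: -2:-1/4, -4:-1/2, -5:+1/1*
pass> [1] end (terminal -1, O#5); searched 15 to 11
for X: play -1, pass +1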